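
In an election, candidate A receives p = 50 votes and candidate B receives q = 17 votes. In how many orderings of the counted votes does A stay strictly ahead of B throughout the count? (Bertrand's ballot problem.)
Strict-lead orderings = 1660522412541564

Total orderings of the 67 votes with 50 for A: C(67, 50) = 3371363686069236. By the Bertrand ballot formula (Cycle Lemma / reflection principle), the number of orderings in which A is strictly ahead of B throughout is (p − q)/(p + q) · C(p + q, p) = (50 − 17)/(50 + 17) · 3371363686069236 = 1660522412541564.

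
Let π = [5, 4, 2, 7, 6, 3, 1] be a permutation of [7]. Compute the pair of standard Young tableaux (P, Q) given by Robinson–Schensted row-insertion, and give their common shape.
P = [1, 3] / [2, 6] / [4, 7] / [5];  Q = [1, 4] / [2, 5] / [3, 6] / [7];  common shape = (2, 2, 2, 1)

Row-insert the values π_1, π_2, … into P one at a time, bumping the leftmost entry strictly greater than the inserted value down to the next row. The recording tableau Q records, in position (i, j), the step at which that cell was added to P.
  Insert 5 (step 1): P = [5];  Q = [1]
  Insert 4 (step 2): P = [4] / [5];  Q = [1] / [2]
  Insert 2 (step 3): P = [2] / [4] / [5];  Q = [1] / [2] / [3]
  Insert 7 (step 4): P = [2, 7] / [4] / [5];  Q = [1, 4] / [2] / [3]
  Insert 6 (step 5): P = [2, 6] / [4, 7] / [5];  Q = [1, 4] / [2, 5] / [3]
  Insert 3 (step 6): P = [2, 3] / [4, 6] / [5, 7];  Q = [1, 4] / [2, 5] / [3, 6]
  Insert 1 (step 7): P = [1, 3] / [2, 6] / [4, 7] / [5];  Q = [1, 4] / [2, 5] / [3, 6] / [7]
Final shape: (2, 2, 2, 1).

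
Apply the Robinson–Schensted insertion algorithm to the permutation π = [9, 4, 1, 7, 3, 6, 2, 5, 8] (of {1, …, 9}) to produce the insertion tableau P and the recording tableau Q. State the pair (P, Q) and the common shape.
P = [1, 2, 5, 8] / [3, 6] / [4, 7] / [9];  Q = [1, 4, 6, 9] / [2, 5] / [3, 8] / [7];  common shape = (4, 2, 2, 1)

Row-insert the values π_1, π_2, … into P one at a time, bumping the leftmost entry strictly greater than the inserted value down to the next row. The recording tableau Q records, in position (i, j), the step at which that cell was added to P.
  Insert 9 (step 1): P = [9];  Q = [1]
  Insert 4 (step 2): P = [4] / [9];  Q = [1] / [2]
  Insert 1 (step 3): P = [1] / [4] / [9];  Q = [1] / [2] / [3]
  Insert 7 (step 4): P = [1, 7] / [4] / [9];  Q = [1, 4] / [2] / [3]
  Insert 3 (step 5): P = [1, 3] / [4, 7] / [9];  Q = [1, 4] / [2, 5] / [3]
  Insert 6 (step 6): P = [1, 3, 6] / [4, 7] / [9];  Q = [1, 4, 6] / [2, 5] / [3]
  Insert 2 (step 7): P = [1, 2, 6] / [3, 7] / [4] / [9];  Q = [1, 4, 6] / [2, 5] / [3] / [7]
  Insert 5 (step 8): P = [1, 2, 5] / [3, 6] / [4, 7] / [9];  Q = [1, 4, 6] / [2, 5] / [3, 8] / [7]
  Insert 8 (step 9): P = [1, 2, 5, 8] / [3, 6] / [4, 7] / [9];  Q = [1, 4, 6, 9] / [2, 5] / [3, 8] / [7]
Final shape: (4, 2, 2, 1).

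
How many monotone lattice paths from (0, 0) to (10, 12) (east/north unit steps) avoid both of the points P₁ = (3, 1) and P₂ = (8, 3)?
Number of paths = 514895

Inclusion–exclusion. Total paths: C(22, 10) = 646646. Through P₁: C(4, 3)·C(18, 7) = 127296. Through P₂: C(11, 8)·C(11, 2) = 9075. Since P₁ is strictly southwest of P₂, a monotone path through both must visit P₁ then P₂; paths through both = C(4, 3)·C(7, 5)·C(11, 2) = 4620. Avoid both = 646646 − 127296 − 9075 + 4620 = 514895.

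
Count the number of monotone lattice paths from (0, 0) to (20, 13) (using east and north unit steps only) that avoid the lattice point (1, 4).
Number of paths = 538631940

Total paths from (0, 0) to (20, 13): C(33, 20) = 573166440. Paths through (1, 4): (paths (0, 0) → (1, 4)) × (paths (1, 4) → (20, 13)) = C(5, 1) · C(28, 19) = 5 · 6906900 = 34534500. Avoidance count = 573166440 − 34534500 = 538631940.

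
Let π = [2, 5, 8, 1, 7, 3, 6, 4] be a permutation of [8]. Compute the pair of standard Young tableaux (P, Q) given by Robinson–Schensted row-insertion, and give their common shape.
P = [1, 3, 4] / [2, 5, 6] / [7] / [8];  Q = [1, 2, 3] / [4, 5, 7] / [6] / [8];  common shape = (3, 3, 1, 1)

Row-insert the values π_1, π_2, … into P one at a time, bumping the leftmost entry strictly greater than the inserted value down to the next row. The recording tableau Q records, in position (i, j), the step at which that cell was added to P.
  Insert 2 (step 1): P = [2];  Q = [1]
  Insert 5 (step 2): P = [2, 5];  Q = [1, 2]
  Insert 8 (step 3): P = [2, 5, 8];  Q = [1, 2, 3]
  Insert 1 (step 4): P = [1, 5, 8] / [2];  Q = [1, 2, 3] / [4]
  Insert 7 (step 5): P = [1, 5, 7] / [2, 8];  Q = [1, 2, 3] / [4, 5]
  Insert 3 (step 6): P = [1, 3, 7] / [2, 5] / [8];  Q = [1, 2, 3] / [4, 5] / [6]
  Insert 6 (step 7): P = [1, 3, 6] / [2, 5, 7] / [8];  Q = [1, 2, 3] / [4, 5, 7] / [6]
  Insert 4 (step 8): P = [1, 3, 4] / [2, 5, 6] / [7] / [8];  Q = [1, 2, 3] / [4, 5, 7] / [6] / [8]
Final shape: (3, 3, 1, 1).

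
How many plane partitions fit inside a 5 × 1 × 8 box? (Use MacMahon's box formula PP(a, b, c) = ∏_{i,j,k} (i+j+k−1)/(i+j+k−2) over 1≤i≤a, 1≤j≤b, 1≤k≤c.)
PP(5, 1, 8) = 1287

Evaluate the triple product over i = 1..5, j = 1..1, k = 1..8. The factors are (2/1) · (3/2) · (4/3) · (5/4) · (6/5) · (7/6) · (8/7) · (9/8) · … (40 factors total). The numerators and denominators telescope so the product is an integer; carrying out the multiplication exactly gives PP(5, 1, 8) = 1287.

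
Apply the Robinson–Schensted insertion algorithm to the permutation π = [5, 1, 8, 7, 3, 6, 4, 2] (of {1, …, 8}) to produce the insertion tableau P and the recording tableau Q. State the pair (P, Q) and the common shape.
P = [1, 2, 4] / [3, 6] / [5] / [7] / [8];  Q = [1, 3, 6] / [2, 4] / [5] / [7] / [8];  common shape = (3, 2, 1, 1, 1)

Row-insert the values π_1, π_2, … into P one at a time, bumping the leftmost entry strictly greater than the inserted value down to the next row. The recording tableau Q records, in position (i, j), the step at which that cell was added to P.
  Insert 5 (step 1): P = [5];  Q = [1]
  Insert 1 (step 2): P = [1] / [5];  Q = [1] / [2]
  Insert 8 (step 3): P = [1, 8] / [5];  Q = [1, 3] / [2]
  Insert 7 (step 4): P = [1, 7] / [5, 8];  Q = [1, 3] / [2, 4]
  Insert 3 (step 5): P = [1, 3] / [5, 7] / [8];  Q = [1, 3] / [2, 4] / [5]
  Insert 6 (step 6): P = [1, 3, 6] / [5, 7] / [8];  Q = [1, 3, 6] / [2, 4] / [5]
  Insert 4 (step 7): P = [1, 3, 4] / [5, 6] / [7] / [8];  Q = [1, 3, 6] / [2, 4] / [5] / [7]
  Insert 2 (step 8): P = [1, 2, 4] / [3, 6] / [5] / [7] / [8];  Q = [1, 3, 6] / [2, 4] / [5] / [7] / [8]
Final shape: (3, 2, 1, 1, 1).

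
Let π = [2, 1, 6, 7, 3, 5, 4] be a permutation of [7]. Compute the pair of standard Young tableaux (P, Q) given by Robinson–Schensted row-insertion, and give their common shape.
P = [1, 3, 4] / [2, 5, 7] / [6];  Q = [1, 3, 4] / [2, 5, 6] / [7];  common shape = (3, 3, 1)

Row-insert the values π_1, π_2, … into P one at a time, bumping the leftmost entry strictly greater than the inserted value down to the next row. The recording tableau Q records, in position (i, j), the step at which that cell was added to P.
  Insert 2 (step 1): P = [2];  Q = [1]
  Insert 1 (step 2): P = [1] / [2];  Q = [1] / [2]
  Insert 6 (step 3): P = [1, 6] / [2];  Q = [1, 3] / [2]
  Insert 7 (step 4): P = [1, 6, 7] / [2];  Q = [1, 3, 4] / [2]
  Insert 3 (step 5): P = [1, 3, 7] / [2, 6];  Q = [1, 3, 4] / [2, 5]
  Insert 5 (step 6): P = [1, 3, 5] / [2, 6, 7];  Q = [1, 3, 4] / [2, 5, 6]
  Insert 4 (step 7): P = [1, 3, 4] / [2, 5, 7] / [6];  Q = [1, 3, 4] / [2, 5, 6] / [7]
Final shape: (3, 3, 1).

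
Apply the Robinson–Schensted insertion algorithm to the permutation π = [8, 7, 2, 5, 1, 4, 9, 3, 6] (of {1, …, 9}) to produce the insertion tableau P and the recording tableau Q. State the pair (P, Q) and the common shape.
P = [1, 3, 6] / [2, 4, 9] / [5] / [7] / [8];  Q = [1, 4, 7] / [2, 6, 9] / [3] / [5] / [8];  common shape = (3, 3, 1, 1, 1)

Row-insert the values π_1, π_2, … into P one at a time, bumping the leftmost entry strictly greater than the inserted value down to the next row. The recording tableau Q records, in position (i, j), the step at which that cell was added to P.
  Insert 8 (step 1): P = [8];  Q = [1]
  Insert 7 (step 2): P = [7] / [8];  Q = [1] / [2]
  Insert 2 (step 3): P = [2] / [7] / [8];  Q = [1] / [2] / [3]
  Insert 5 (step 4): P = [2, 5] / [7] / [8];  Q = [1, 4] / [2] / [3]
  Insert 1 (step 5): P = [1, 5] / [2] / [7] / [8];  Q = [1, 4] / [2] / [3] / [5]
  Insert 4 (step 6): P = [1, 4] / [2, 5] / [7] / [8];  Q = [1, 4] / [2, 6] / [3] / [5]
  Insert 9 (step 7): P = [1, 4, 9] / [2, 5] / [7] / [8];  Q = [1, 4, 7] / [2, 6] / [3] / [5]
  Insert 3 (step 8): P = [1, 3, 9] / [2, 4] / [5] / [7] / [8];  Q = [1, 4, 7] / [2, 6] / [3] / [5] / [8]
  Insert 6 (step 9): P = [1, 3, 6] / [2, 4, 9] / [5] / [7] / [8];  Q = [1, 4, 7] / [2, 6, 9] / [3] / [5] / [8]
Final shape: (3, 3, 1, 1, 1).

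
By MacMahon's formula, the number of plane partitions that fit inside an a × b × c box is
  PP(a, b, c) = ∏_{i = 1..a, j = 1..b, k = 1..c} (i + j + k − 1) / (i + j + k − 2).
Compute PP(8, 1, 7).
PP(8, 1, 7) = 6435

Evaluate the triple product over i = 1..8, j = 1..1, k = 1..7. The factors are (2/1) · (3/2) · (4/3) · (5/4) · (6/5) · (7/6) · (8/7) · (3/2) · … (56 factors total). The numerators and denominators telescope so the product is an integer; carrying out the multiplication exactly gives PP(8, 1, 7) = 6435.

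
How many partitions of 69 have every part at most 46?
p(69, parts ≤ 46) = 3549837

Use the recurrence p(n, m) = p(n, m−1) + p(n−m, m): either the largest part is < m (count p(n, m−1)) or the largest part is exactly m (remove one copy of m, count p(n−m, m)). With p(0, ·) = 1 this gives p(69, parts ≤ 46) = 3549837. (By conjugating Young diagrams, this also counts partitions of 69 into at most 46 parts.)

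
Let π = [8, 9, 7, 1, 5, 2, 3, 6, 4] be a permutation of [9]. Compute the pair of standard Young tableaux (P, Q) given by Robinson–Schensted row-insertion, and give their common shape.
P = [1, 2, 3, 4] / [5, 6] / [7, 9] / [8];  Q = [1, 2, 7, 8] / [3, 5] / [4, 9] / [6];  common shape = (4, 2, 2, 1)

Row-insert the values π_1, π_2, … into P one at a time, bumping the leftmost entry strictly greater than the inserted value down to the next row. The recording tableau Q records, in position (i, j), the step at which that cell was added to P.
  Insert 8 (step 1): P = [8];  Q = [1]
  Insert 9 (step 2): P = [8, 9];  Q = [1, 2]
  Insert 7 (step 3): P = [7, 9] / [8];  Q = [1, 2] / [3]
  Insert 1 (step 4): P = [1, 9] / [7] / [8];  Q = [1, 2] / [3] / [4]
  Insert 5 (step 5): P = [1, 5] / [7, 9] / [8];  Q = [1, 2] / [3, 5] / [4]
  Insert 2 (step 6): P = [1, 2] / [5, 9] / [7] / [8];  Q = [1, 2] / [3, 5] / [4] / [6]
  Insert 3 (step 7): P = [1, 2, 3] / [5, 9] / [7] / [8];  Q = [1, 2, 7] / [3, 5] / [4] / [6]
  Insert 6 (step 8): P = [1, 2, 3, 6] / [5, 9] / [7] / [8];  Q = [1, 2, 7, 8] / [3, 5] / [4] / [6]
  Insert 4 (step 9): P = [1, 2, 3, 4] / [5, 6] / [7, 9] / [8];  Q = [1, 2, 7, 8] / [3, 5] / [4, 9] / [6]
Final shape: (4, 2, 2, 1).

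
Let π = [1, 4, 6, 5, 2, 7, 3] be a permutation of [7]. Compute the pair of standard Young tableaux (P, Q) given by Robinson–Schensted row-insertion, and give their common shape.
P = [1, 2, 3, 7] / [4, 5] / [6];  Q = [1, 2, 3, 6] / [4, 7] / [5];  common shape = (4, 2, 1)

Row-insert the values π_1, π_2, … into P one at a time, bumping the leftmost entry strictly greater than the inserted value down to the next row. The recording tableau Q records, in position (i, j), the step at which that cell was added to P.
  Insert 1 (step 1): P = [1];  Q = [1]
  Insert 4 (step 2): P = [1, 4];  Q = [1, 2]
  Insert 6 (step 3): P = [1, 4, 6];  Q = [1, 2, 3]
  Insert 5 (step 4): P = [1, 4, 5] / [6];  Q = [1, 2, 3] / [4]
  Insert 2 (step 5): P = [1, 2, 5] / [4] / [6];  Q = [1, 2, 3] / [4] / [5]
  Insert 7 (step 6): P = [1, 2, 5, 7] / [4] / [6];  Q = [1, 2, 3, 6] / [4] / [5]
  Insert 3 (step 7): P = [1, 2, 3, 7] / [4, 5] / [6];  Q = [1, 2, 3, 6] / [4, 7] / [5]
Final shape: (4, 2, 1).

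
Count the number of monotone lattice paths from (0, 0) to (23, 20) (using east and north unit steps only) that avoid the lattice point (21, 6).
Number of paths = 960531397020

Total paths from (0, 0) to (23, 20): C(43, 23) = 960566918220. Paths through (21, 6): (paths (0, 0) → (21, 6)) × (paths (21, 6) → (23, 20)) = C(27, 21) · C(16, 2) = 296010 · 120 = 35521200. Avoidance count = 960566918220 − 35521200 = 960531397020.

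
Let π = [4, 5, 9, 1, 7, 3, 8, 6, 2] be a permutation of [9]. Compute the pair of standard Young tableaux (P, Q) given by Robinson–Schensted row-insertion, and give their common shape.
P = [1, 2, 6, 8] / [3, 5, 7] / [4] / [9];  Q = [1, 2, 3, 7] / [4, 5, 8] / [6] / [9];  common shape = (4, 3, 1, 1)

Row-insert the values π_1, π_2, … into P one at a time, bumping the leftmost entry strictly greater than the inserted value down to the next row. The recording tableau Q records, in position (i, j), the step at which that cell was added to P.
  Insert 4 (step 1): P = [4];  Q = [1]
  Insert 5 (step 2): P = [4, 5];  Q = [1, 2]
  Insert 9 (step 3): P = [4, 5, 9];  Q = [1, 2, 3]
  Insert 1 (step 4): P = [1, 5, 9] / [4];  Q = [1, 2, 3] / [4]
  Insert 7 (step 5): P = [1, 5, 7] / [4, 9];  Q = [1, 2, 3] / [4, 5]
  Insert 3 (step 6): P = [1, 3, 7] / [4, 5] / [9];  Q = [1, 2, 3] / [4, 5] / [6]
  Insert 8 (step 7): P = [1, 3, 7, 8] / [4, 5] / [9];  Q = [1, 2, 3, 7] / [4, 5] / [6]
  Insert 6 (step 8): P = [1, 3, 6, 8] / [4, 5, 7] / [9];  Q = [1, 2, 3, 7] / [4, 5, 8] / [6]
  Insert 2 (step 9): P = [1, 2, 6, 8] / [3, 5, 7] / [4] / [9];  Q = [1, 2, 3, 7] / [4, 5, 8] / [6] / [9]
Final shape: (4, 3, 1, 1).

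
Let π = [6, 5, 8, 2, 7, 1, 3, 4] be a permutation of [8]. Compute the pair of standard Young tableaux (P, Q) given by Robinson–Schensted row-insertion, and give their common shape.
P = [1, 3, 4] / [2, 7] / [5, 8] / [6];  Q = [1, 3, 8] / [2, 5] / [4, 7] / [6];  common shape = (3, 2, 2, 1)

Row-insert the values π_1, π_2, … into P one at a time, bumping the leftmost entry strictly greater than the inserted value down to the next row. The recording tableau Q records, in position (i, j), the step at which that cell was added to P.
  Insert 6 (step 1): P = [6];  Q = [1]
  Insert 5 (step 2): P = [5] / [6];  Q = [1] / [2]
  Insert 8 (step 3): P = [5, 8] / [6];  Q = [1, 3] / [2]
  Insert 2 (step 4): P = [2, 8] / [5] / [6];  Q = [1, 3] / [2] / [4]
  Insert 7 (step 5): P = [2, 7] / [5, 8] / [6];  Q = [1, 3] / [2, 5] / [4]
  Insert 1 (step 6): P = [1, 7] / [2, 8] / [5] / [6];  Q = [1, 3] / [2, 5] / [4] / [6]
  Insert 3 (step 7): P = [1, 3] / [2, 7] / [5, 8] / [6];  Q = [1, 3] / [2, 5] / [4, 7] / [6]
  Insert 4 (step 8): P = [1, 3, 4] / [2, 7] / [5, 8] / [6];  Q = [1, 3, 8] / [2, 5] / [4, 7] / [6]
Final shape: (3, 2, 2, 1).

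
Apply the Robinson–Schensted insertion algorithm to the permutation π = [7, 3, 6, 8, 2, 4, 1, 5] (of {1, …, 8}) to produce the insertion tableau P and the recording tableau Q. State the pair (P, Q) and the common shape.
P = [1, 4, 5] / [2, 6, 8] / [3] / [7];  Q = [1, 3, 4] / [2, 6, 8] / [5] / [7];  common shape = (3, 3, 1, 1)

Row-insert the values π_1, π_2, … into P one at a time, bumping the leftmost entry strictly greater than the inserted value down to the next row. The recording tableau Q records, in position (i, j), the step at which that cell was added to P.
  Insert 7 (step 1): P = [7];  Q = [1]
  Insert 3 (step 2): P = [3] / [7];  Q = [1] / [2]
  Insert 6 (step 3): P = [3, 6] / [7];  Q = [1, 3] / [2]
  Insert 8 (step 4): P = [3, 6, 8] / [7];  Q = [1, 3, 4] / [2]
  Insert 2 (step 5): P = [2, 6, 8] / [3] / [7];  Q = [1, 3, 4] / [2] / [5]
  Insert 4 (step 6): P = [2, 4, 8] / [3, 6] / [7];  Q = [1, 3, 4] / [2, 6] / [5]
  Insert 1 (step 7): P = [1, 4, 8] / [2, 6] / [3] / [7];  Q = [1, 3, 4] / [2, 6] / [5] / [7]
  Insert 5 (step 8): P = [1, 4, 5] / [2, 6, 8] / [3] / [7];  Q = [1, 3, 4] / [2, 6, 8] / [5] / [7]
Final shape: (3, 3, 1, 1).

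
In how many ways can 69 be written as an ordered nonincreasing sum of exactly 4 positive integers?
p(69, 4 parts) = 2376

Partitions of n into exactly k parts are in bijection with partitions of n − k into at most k parts (subtract 1 from each part). So p(69, exactly 4) = p(65, parts ≤ 4). Computing via the recurrence p(m, j) = p(m, j−1) + p(m−j, j) gives 2376.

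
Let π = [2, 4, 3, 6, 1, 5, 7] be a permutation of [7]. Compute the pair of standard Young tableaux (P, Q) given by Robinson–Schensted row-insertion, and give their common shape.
P = [1, 3, 5, 7] / [2, 6] / [4];  Q = [1, 2, 4, 7] / [3, 6] / [5];  common shape = (4, 2, 1)

Row-insert the values π_1, π_2, … into P one at a time, bumping the leftmost entry strictly greater than the inserted value down to the next row. The recording tableau Q records, in position (i, j), the step at which that cell was added to P.
  Insert 2 (step 1): P = [2];  Q = [1]
  Insert 4 (step 2): P = [2, 4];  Q = [1, 2]
  Insert 3 (step 3): P = [2, 3] / [4];  Q = [1, 2] / [3]
  Insert 6 (step 4): P = [2, 3, 6] / [4];  Q = [1, 2, 4] / [3]
  Insert 1 (step 5): P = [1, 3, 6] / [2] / [4];  Q = [1, 2, 4] / [3] / [5]
  Insert 5 (step 6): P = [1, 3, 5] / [2, 6] / [4];  Q = [1, 2, 4] / [3, 6] / [5]
  Insert 7 (step 7): P = [1, 3, 5, 7] / [2, 6] / [4];  Q = [1, 2, 4, 7] / [3, 6] / [5]
Final shape: (4, 2, 1).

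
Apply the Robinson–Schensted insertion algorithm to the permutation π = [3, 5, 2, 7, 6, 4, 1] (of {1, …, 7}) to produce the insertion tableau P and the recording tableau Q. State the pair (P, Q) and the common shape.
P = [1, 4, 6] / [2, 5] / [3] / [7];  Q = [1, 2, 4] / [3, 5] / [6] / [7];  common shape = (3, 2, 1, 1)

Row-insert the values π_1, π_2, … into P one at a time, bumping the leftmost entry strictly greater than the inserted value down to the next row. The recording tableau Q records, in position (i, j), the step at which that cell was added to P.
  Insert 3 (step 1): P = [3];  Q = [1]
  Insert 5 (step 2): P = [3, 5];  Q = [1, 2]
  Insert 2 (step 3): P = [2, 5] / [3];  Q = [1, 2] / [3]
  Insert 7 (step 4): P = [2, 5, 7] / [3];  Q = [1, 2, 4] / [3]
  Insert 6 (step 5): P = [2, 5, 6] / [3, 7];  Q = [1, 2, 4] / [3, 5]
  Insert 4 (step 6): P = [2, 4, 6] / [3, 5] / [7];  Q = [1, 2, 4] / [3, 5] / [6]
  Insert 1 (step 7): P = [1, 4, 6] / [2, 5] / [3] / [7];  Q = [1, 2, 4] / [3, 5] / [6] / [7]
Final shape: (3, 2, 1, 1).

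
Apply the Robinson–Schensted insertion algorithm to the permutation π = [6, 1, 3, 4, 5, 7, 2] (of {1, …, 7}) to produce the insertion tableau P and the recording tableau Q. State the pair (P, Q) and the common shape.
P = [1, 2, 4, 5, 7] / [3] / [6];  Q = [1, 3, 4, 5, 6] / [2] / [7];  common shape = (5, 1, 1)

Row-insert the values π_1, π_2, … into P one at a time, bumping the leftmost entry strictly greater than the inserted value down to the next row. The recording tableau Q records, in position (i, j), the step at which that cell was added to P.
  Insert 6 (step 1): P = [6];  Q = [1]
  Insert 1 (step 2): P = [1] / [6];  Q = [1] / [2]
  Insert 3 (step 3): P = [1, 3] / [6];  Q = [1, 3] / [2]
  Insert 4 (step 4): P = [1, 3, 4] / [6];  Q = [1, 3, 4] / [2]
  Insert 5 (step 5): P = [1, 3, 4, 5] / [6];  Q = [1, 3, 4, 5] / [2]
  Insert 7 (step 6): P = [1, 3, 4, 5, 7] / [6];  Q = [1, 3, 4, 5, 6] / [2]
  Insert 2 (step 7): P = [1, 2, 4, 5, 7] / [3] / [6];  Q = [1, 3, 4, 5, 6] / [2] / [7]
Final shape: (5, 1, 1).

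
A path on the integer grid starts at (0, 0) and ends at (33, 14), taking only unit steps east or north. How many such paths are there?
Number of paths = 341643774795

A monotone lattice path from (0, 0) to (33, 14) consists of 33 east steps and 14 north steps in some order, so it is determined by which 33 of the 47 steps are east. The count is C(47, 33) = 341643774795.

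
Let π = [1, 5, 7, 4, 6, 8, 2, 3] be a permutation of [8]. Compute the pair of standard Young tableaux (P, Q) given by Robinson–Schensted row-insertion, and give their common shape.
P = [1, 2, 3, 8] / [4, 6] / [5, 7];  Q = [1, 2, 3, 6] / [4, 5] / [7, 8];  common shape = (4, 2, 2)

Row-insert the values π_1, π_2, … into P one at a time, bumping the leftmost entry strictly greater than the inserted value down to the next row. The recording tableau Q records, in position (i, j), the step at which that cell was added to P.
  Insert 1 (step 1): P = [1];  Q = [1]
  Insert 5 (step 2): P = [1, 5];  Q = [1, 2]
  Insert 7 (step 3): P = [1, 5, 7];  Q = [1, 2, 3]
  Insert 4 (step 4): P = [1, 4, 7] / [5];  Q = [1, 2, 3] / [4]
  Insert 6 (step 5): P = [1, 4, 6] / [5, 7];  Q = [1, 2, 3] / [4, 5]
  Insert 8 (step 6): P = [1, 4, 6, 8] / [5, 7];  Q = [1, 2, 3, 6] / [4, 5]
  Insert 2 (step 7): P = [1, 2, 6, 8] / [4, 7] / [5];  Q = [1, 2, 3, 6] / [4, 5] / [7]
  Insert 3 (step 8): P = [1, 2, 3, 8] / [4, 6] / [5, 7];  Q = [1, 2, 3, 6] / [4, 5] / [7, 8]
Final shape: (4, 2, 2).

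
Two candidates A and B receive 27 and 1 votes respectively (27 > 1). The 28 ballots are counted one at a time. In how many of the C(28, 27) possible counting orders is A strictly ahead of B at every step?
Strict-lead orderings = 26

Total orderings of the 28 votes with 27 for A: C(28, 27) = 28. By the Bertrand ballot formula (Cycle Lemma / reflection principle), the number of orderings in which A is strictly ahead of B throughout is (p − q)/(p + q) · C(p + q, p) = (27 − 1)/(27 + 1) · 28 = 26.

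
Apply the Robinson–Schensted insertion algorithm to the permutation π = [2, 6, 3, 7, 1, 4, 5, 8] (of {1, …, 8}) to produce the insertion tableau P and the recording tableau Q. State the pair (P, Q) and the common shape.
P = [1, 3, 4, 5, 8] / [2, 7] / [6];  Q = [1, 2, 4, 7, 8] / [3, 6] / [5];  common shape = (5, 2, 1)

Row-insert the values π_1, π_2, … into P one at a time, bumping the leftmost entry strictly greater than the inserted value down to the next row. The recording tableau Q records, in position (i, j), the step at which that cell was added to P.
  Insert 2 (step 1): P = [2];  Q = [1]
  Insert 6 (step 2): P = [2, 6];  Q = [1, 2]
  Insert 3 (step 3): P = [2, 3] / [6];  Q = [1, 2] / [3]
  Insert 7 (step 4): P = [2, 3, 7] / [6];  Q = [1, 2, 4] / [3]
  Insert 1 (step 5): P = [1, 3, 7] / [2] / [6];  Q = [1, 2, 4] / [3] / [5]
  Insert 4 (step 6): P = [1, 3, 4] / [2, 7] / [6];  Q = [1, 2, 4] / [3, 6] / [5]
  Insert 5 (step 7): P = [1, 3, 4, 5] / [2, 7] / [6];  Q = [1, 2, 4, 7] / [3, 6] / [5]
  Insert 8 (step 8): P = [1, 3, 4, 5, 8] / [2, 7] / [6];  Q = [1, 2, 4, 7, 8] / [3, 6] / [5]
Final shape: (5, 2, 1).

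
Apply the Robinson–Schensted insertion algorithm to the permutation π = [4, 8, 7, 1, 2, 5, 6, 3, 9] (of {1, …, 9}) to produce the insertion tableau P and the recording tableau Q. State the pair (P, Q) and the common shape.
P = [1, 2, 3, 6, 9] / [4, 5] / [7] / [8];  Q = [1, 2, 6, 7, 9] / [3, 5] / [4] / [8];  common shape = (5, 2, 1, 1)

Row-insert the values π_1, π_2, … into P one at a time, bumping the leftmost entry strictly greater than the inserted value down to the next row. The recording tableau Q records, in position (i, j), the step at which that cell was added to P.
  Insert 4 (step 1): P = [4];  Q = [1]
  Insert 8 (step 2): P = [4, 8];  Q = [1, 2]
  Insert 7 (step 3): P = [4, 7] / [8];  Q = [1, 2] / [3]
  Insert 1 (step 4): P = [1, 7] / [4] / [8];  Q = [1, 2] / [3] / [4]
  Insert 2 (step 5): P = [1, 2] / [4, 7] / [8];  Q = [1, 2] / [3, 5] / [4]
  Insert 5 (step 6): P = [1, 2, 5] / [4, 7] / [8];  Q = [1, 2, 6] / [3, 5] / [4]
  Insert 6 (step 7): P = [1, 2, 5, 6] / [4, 7] / [8];  Q = [1, 2, 6, 7] / [3, 5] / [4]
  Insert 3 (step 8): P = [1, 2, 3, 6] / [4, 5] / [7] / [8];  Q = [1, 2, 6, 7] / [3, 5] / [4] / [8]
  Insert 9 (step 9): P = [1, 2, 3, 6, 9] / [4, 5] / [7] / [8];  Q = [1, 2, 6, 7, 9] / [3, 5] / [4] / [8]
Final shape: (5, 2, 1, 1).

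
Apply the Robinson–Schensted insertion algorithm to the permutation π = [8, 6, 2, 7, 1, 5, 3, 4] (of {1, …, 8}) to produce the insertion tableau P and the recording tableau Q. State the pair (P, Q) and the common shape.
P = [1, 3, 4] / [2, 5] / [6, 7] / [8];  Q = [1, 4, 8] / [2, 6] / [3, 7] / [5];  common shape = (3, 2, 2, 1)

Row-insert the values π_1, π_2, … into P one at a time, bumping the leftmost entry strictly greater than the inserted value down to the next row. The recording tableau Q records, in position (i, j), the step at which that cell was added to P.
  Insert 8 (step 1): P = [8];  Q = [1]
  Insert 6 (step 2): P = [6] / [8];  Q = [1] / [2]
  Insert 2 (step 3): P = [2] / [6] / [8];  Q = [1] / [2] / [3]
  Insert 7 (step 4): P = [2, 7] / [6] / [8];  Q = [1, 4] / [2] / [3]
  Insert 1 (step 5): P = [1, 7] / [2] / [6] / [8];  Q = [1, 4] / [2] / [3] / [5]
  Insert 5 (step 6): P = [1, 5] / [2, 7] / [6] / [8];  Q = [1, 4] / [2, 6] / [3] / [5]
  Insert 3 (step 7): P = [1, 3] / [2, 5] / [6, 7] / [8];  Q = [1, 4] / [2, 6] / [3, 7] / [5]
  Insert 4 (step 8): P = [1, 3, 4] / [2, 5] / [6, 7] / [8];  Q = [1, 4, 8] / [2, 6] / [3, 7] / [5]
Final shape: (3, 2, 2, 1).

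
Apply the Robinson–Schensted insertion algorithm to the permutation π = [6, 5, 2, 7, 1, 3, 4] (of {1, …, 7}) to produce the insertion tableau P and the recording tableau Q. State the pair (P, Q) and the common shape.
P = [1, 3, 4] / [2, 7] / [5] / [6];  Q = [1, 4, 7] / [2, 6] / [3] / [5];  common shape = (3, 2, 1, 1)

Row-insert the values π_1, π_2, … into P one at a time, bumping the leftmost entry strictly greater than the inserted value down to the next row. The recording tableau Q records, in position (i, j), the step at which that cell was added to P.
  Insert 6 (step 1): P = [6];  Q = [1]
  Insert 5 (step 2): P = [5] / [6];  Q = [1] / [2]
  Insert 2 (step 3): P = [2] / [5] / [6];  Q = [1] / [2] / [3]
  Insert 7 (step 4): P = [2, 7] / [5] / [6];  Q = [1, 4] / [2] / [3]
  Insert 1 (step 5): P = [1, 7] / [2] / [5] / [6];  Q = [1, 4] / [2] / [3] / [5]
  Insert 3 (step 6): P = [1, 3] / [2, 7] / [5] / [6];  Q = [1, 4] / [2, 6] / [3] / [5]
  Insert 4 (step 7): P = [1, 3, 4] / [2, 7] / [5] / [6];  Q = [1, 4, 7] / [2, 6] / [3] / [5]
Final shape: (3, 2, 1, 1).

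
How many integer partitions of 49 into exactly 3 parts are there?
p(49, 3 parts) = 200

Partitions of n into exactly k parts are in bijection with partitions of n − k into at most k parts (subtract 1 from each part). So p(49, exactly 3) = p(46, parts ≤ 3). Computing via the recurrence p(m, j) = p(m, j−1) + p(m−j, j) gives 200.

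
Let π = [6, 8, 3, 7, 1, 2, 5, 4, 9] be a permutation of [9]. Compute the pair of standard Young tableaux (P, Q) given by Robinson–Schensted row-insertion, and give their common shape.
P = [1, 2, 4, 9] / [3, 5] / [6, 7] / [8];  Q = [1, 2, 7, 9] / [3, 4] / [5, 6] / [8];  common shape = (4, 2, 2, 1)

Row-insert the values π_1, π_2, … into P one at a time, bumping the leftmost entry strictly greater than the inserted value down to the next row. The recording tableau Q records, in position (i, j), the step at which that cell was added to P.
  Insert 6 (step 1): P = [6];  Q = [1]
  Insert 8 (step 2): P = [6, 8];  Q = [1, 2]
  Insert 3 (step 3): P = [3, 8] / [6];  Q = [1, 2] / [3]
  Insert 7 (step 4): P = [3, 7] / [6, 8];  Q = [1, 2] / [3, 4]
  Insert 1 (step 5): P = [1, 7] / [3, 8] / [6];  Q = [1, 2] / [3, 4] / [5]
  Insert 2 (step 6): P = [1, 2] / [3, 7] / [6, 8];  Q = [1, 2] / [3, 4] / [5, 6]
  Insert 5 (step 7): P = [1, 2, 5] / [3, 7] / [6, 8];  Q = [1, 2, 7] / [3, 4] / [5, 6]
  Insert 4 (step 8): P = [1, 2, 4] / [3, 5] / [6, 7] / [8];  Q = [1, 2, 7] / [3, 4] / [5, 6] / [8]
  Insert 9 (step 9): P = [1, 2, 4, 9] / [3, 5] / [6, 7] / [8];  Q = [1, 2, 7, 9] / [3, 4] / [5, 6] / [8]
Final shape: (4, 2, 2, 1).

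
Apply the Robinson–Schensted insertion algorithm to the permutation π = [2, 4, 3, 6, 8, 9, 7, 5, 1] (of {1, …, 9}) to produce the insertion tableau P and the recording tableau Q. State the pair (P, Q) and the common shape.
P = [1, 3, 5, 7, 9] / [2, 6] / [4] / [8];  Q = [1, 2, 4, 5, 6] / [3, 7] / [8] / [9];  common shape = (5, 2, 1, 1)

Row-insert the values π_1, π_2, … into P one at a time, bumping the leftmost entry strictly greater than the inserted value down to the next row. The recording tableau Q records, in position (i, j), the step at which that cell was added to P.
  Insert 2 (step 1): P = [2];  Q = [1]
  Insert 4 (step 2): P = [2, 4];  Q = [1, 2]
  Insert 3 (step 3): P = [2, 3] / [4];  Q = [1, 2] / [3]
  Insert 6 (step 4): P = [2, 3, 6] / [4];  Q = [1, 2, 4] / [3]
  Insert 8 (step 5): P = [2, 3, 6, 8] / [4];  Q = [1, 2, 4, 5] / [3]
  Insert 9 (step 6): P = [2, 3, 6, 8, 9] / [4];  Q = [1, 2, 4, 5, 6] / [3]
  Insert 7 (step 7): P = [2, 3, 6, 7, 9] / [4, 8];  Q = [1, 2, 4, 5, 6] / [3, 7]
  Insert 5 (step 8): P = [2, 3, 5, 7, 9] / [4, 6] / [8];  Q = [1, 2, 4, 5, 6] / [3, 7] / [8]
  Insert 1 (step 9): P = [1, 3, 5, 7, 9] / [2, 6] / [4] / [8];  Q = [1, 2, 4, 5, 6] / [3, 7] / [8] / [9]
Final shape: (5, 2, 1, 1).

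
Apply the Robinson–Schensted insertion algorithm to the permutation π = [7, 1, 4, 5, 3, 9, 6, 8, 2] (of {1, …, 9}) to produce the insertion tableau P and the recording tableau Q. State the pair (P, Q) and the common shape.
P = [1, 2, 5, 6, 8] / [3, 9] / [4] / [7];  Q = [1, 3, 4, 6, 8] / [2, 7] / [5] / [9];  common shape = (5, 2, 1, 1)

Row-insert the values π_1, π_2, … into P one at a time, bumping the leftmost entry strictly greater than the inserted value down to the next row. The recording tableau Q records, in position (i, j), the step at which that cell was added to P.
  Insert 7 (step 1): P = [7];  Q = [1]
  Insert 1 (step 2): P = [1] / [7];  Q = [1] / [2]
  Insert 4 (step 3): P = [1, 4] / [7];  Q = [1, 3] / [2]
  Insert 5 (step 4): P = [1, 4, 5] / [7];  Q = [1, 3, 4] / [2]
  Insert 3 (step 5): P = [1, 3, 5] / [4] / [7];  Q = [1, 3, 4] / [2] / [5]
  Insert 9 (step 6): P = [1, 3, 5, 9] / [4] / [7];  Q = [1, 3, 4, 6] / [2] / [5]
  Insert 6 (step 7): P = [1, 3, 5, 6] / [4, 9] / [7];  Q = [1, 3, 4, 6] / [2, 7] / [5]
  Insert 8 (step 8): P = [1, 3, 5, 6, 8] / [4, 9] / [7];  Q = [1, 3, 4, 6, 8] / [2, 7] / [5]
  Insert 2 (step 9): P = [1, 2, 5, 6, 8] / [3, 9] / [4] / [7];  Q = [1, 3, 4, 6, 8] / [2, 7] / [5] / [9]
Final shape: (5, 2, 1, 1).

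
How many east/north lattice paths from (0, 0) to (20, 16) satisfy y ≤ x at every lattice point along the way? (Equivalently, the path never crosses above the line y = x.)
Number of paths = 1739969550

By the reflection principle (André's argument), the number of monotone paths to (20, 16) with n ≤ m that never go above y = x is C(36, 20) − C(36, 21) = 7307872110 − 5567902560 = 1739969550.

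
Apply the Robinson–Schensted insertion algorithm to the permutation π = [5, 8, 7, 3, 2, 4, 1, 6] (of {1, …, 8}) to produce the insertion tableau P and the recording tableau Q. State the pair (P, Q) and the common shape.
P = [1, 4, 6] / [2, 7] / [3] / [5] / [8];  Q = [1, 2, 8] / [3, 6] / [4] / [5] / [7];  common shape = (3, 2, 1, 1, 1)

Row-insert the values π_1, π_2, … into P one at a time, bumping the leftmost entry strictly greater than the inserted value down to the next row. The recording tableau Q records, in position (i, j), the step at which that cell was added to P.
  Insert 5 (step 1): P = [5];  Q = [1]
  Insert 8 (step 2): P = [5, 8];  Q = [1, 2]
  Insert 7 (step 3): P = [5, 7] / [8];  Q = [1, 2] / [3]
  Insert 3 (step 4): P = [3, 7] / [5] / [8];  Q = [1, 2] / [3] / [4]
  Insert 2 (step 5): P = [2, 7] / [3] / [5] / [8];  Q = [1, 2] / [3] / [4] / [5]
  Insert 4 (step 6): P = [2, 4] / [3, 7] / [5] / [8];  Q = [1, 2] / [3, 6] / [4] / [5]
  Insert 1 (step 7): P = [1, 4] / [2, 7] / [3] / [5] / [8];  Q = [1, 2] / [3, 6] / [4] / [5] / [7]
  Insert 6 (step 8): P = [1, 4, 6] / [2, 7] / [3] / [5] / [8];  Q = [1, 2, 8] / [3, 6] / [4] / [5] / [7]
Final shape: (3, 2, 1, 1, 1).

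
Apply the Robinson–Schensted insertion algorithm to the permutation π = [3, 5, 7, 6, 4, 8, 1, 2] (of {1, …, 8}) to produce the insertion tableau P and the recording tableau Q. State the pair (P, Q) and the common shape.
P = [1, 2, 6, 8] / [3, 4] / [5] / [7];  Q = [1, 2, 3, 6] / [4, 8] / [5] / [7];  common shape = (4, 2, 1, 1)

Row-insert the values π_1, π_2, … into P one at a time, bumping the leftmost entry strictly greater than the inserted value down to the next row. The recording tableau Q records, in position (i, j), the step at which that cell was added to P.
  Insert 3 (step 1): P = [3];  Q = [1]
  Insert 5 (step 2): P = [3, 5];  Q = [1, 2]
  Insert 7 (step 3): P = [3, 5, 7];  Q = [1, 2, 3]
  Insert 6 (step 4): P = [3, 5, 6] / [7];  Q = [1, 2, 3] / [4]
  Insert 4 (step 5): P = [3, 4, 6] / [5] / [7];  Q = [1, 2, 3] / [4] / [5]
  Insert 8 (step 6): P = [3, 4, 6, 8] / [5] / [7];  Q = [1, 2, 3, 6] / [4] / [5]
  Insert 1 (step 7): P = [1, 4, 6, 8] / [3] / [5] / [7];  Q = [1, 2, 3, 6] / [4] / [5] / [7]
  Insert 2 (step 8): P = [1, 2, 6, 8] / [3, 4] / [5] / [7];  Q = [1, 2, 3, 6] / [4, 8] / [5] / [7]
Final shape: (4, 2, 1, 1).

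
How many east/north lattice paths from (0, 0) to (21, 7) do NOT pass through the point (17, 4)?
Number of paths = 974565

Total paths from (0, 0) to (21, 7): C(28, 21) = 1184040. Paths through (17, 4): (paths (0, 0) → (17, 4)) × (paths (17, 4) → (21, 7)) = C(21, 17) · C(7, 4) = 5985 · 35 = 209475. Avoidance count = 1184040 − 209475 = 974565.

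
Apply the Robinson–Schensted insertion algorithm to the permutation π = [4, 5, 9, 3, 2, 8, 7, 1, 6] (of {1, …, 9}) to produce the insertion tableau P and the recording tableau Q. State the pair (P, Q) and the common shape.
P = [1, 5, 6] / [2, 7] / [3, 8] / [4, 9];  Q = [1, 2, 3] / [4, 6] / [5, 7] / [8, 9];  common shape = (3, 2, 2, 2)

Row-insert the values π_1, π_2, … into P one at a time, bumping the leftmost entry strictly greater than the inserted value down to the next row. The recording tableau Q records, in position (i, j), the step at which that cell was added to P.
  Insert 4 (step 1): P = [4];  Q = [1]
  Insert 5 (step 2): P = [4, 5];  Q = [1, 2]
  Insert 9 (step 3): P = [4, 5, 9];  Q = [1, 2, 3]
  Insert 3 (step 4): P = [3, 5, 9] / [4];  Q = [1, 2, 3] / [4]
  Insert 2 (step 5): P = [2, 5, 9] / [3] / [4];  Q = [1, 2, 3] / [4] / [5]
  Insert 8 (step 6): P = [2, 5, 8] / [3, 9] / [4];  Q = [1, 2, 3] / [4, 6] / [5]
  Insert 7 (step 7): P = [2, 5, 7] / [3, 8] / [4, 9];  Q = [1, 2, 3] / [4, 6] / [5, 7]
  Insert 1 (step 8): P = [1, 5, 7] / [2, 8] / [3, 9] / [4];  Q = [1, 2, 3] / [4, 6] / [5, 7] / [8]
  Insert 6 (step 9): P = [1, 5, 6] / [2, 7] / [3, 8] / [4, 9];  Q = [1, 2, 3] / [4, 6] / [5, 7] / [8, 9]
Final shape: (3, 2, 2, 2).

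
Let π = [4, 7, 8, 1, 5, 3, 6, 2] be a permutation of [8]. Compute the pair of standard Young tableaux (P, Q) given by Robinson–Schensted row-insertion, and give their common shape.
P = [1, 2, 6] / [3, 5, 8] / [4] / [7];  Q = [1, 2, 3] / [4, 5, 7] / [6] / [8];  common shape = (3, 3, 1, 1)

Row-insert the values π_1, π_2, … into P one at a time, bumping the leftmost entry strictly greater than the inserted value down to the next row. The recording tableau Q records, in position (i, j), the step at which that cell was added to P.
  Insert 4 (step 1): P = [4];  Q = [1]
  Insert 7 (step 2): P = [4, 7];  Q = [1, 2]
  Insert 8 (step 3): P = [4, 7, 8];  Q = [1, 2, 3]
  Insert 1 (step 4): P = [1, 7, 8] / [4];  Q = [1, 2, 3] / [4]
  Insert 5 (step 5): P = [1, 5, 8] / [4, 7];  Q = [1, 2, 3] / [4, 5]
  Insert 3 (step 6): P = [1, 3, 8] / [4, 5] / [7];  Q = [1, 2, 3] / [4, 5] / [6]
  Insert 6 (step 7): P = [1, 3, 6] / [4, 5, 8] / [7];  Q = [1, 2, 3] / [4, 5, 7] / [6]
  Insert 2 (step 8): P = [1, 2, 6] / [3, 5, 8] / [4] / [7];  Q = [1, 2, 3] / [4, 5, 7] / [6] / [8]
Final shape: (3, 3, 1, 1).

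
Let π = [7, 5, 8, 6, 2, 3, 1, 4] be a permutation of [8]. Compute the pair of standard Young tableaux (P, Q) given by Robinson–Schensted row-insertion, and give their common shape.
P = [1, 3, 4] / [2, 6] / [5, 8] / [7];  Q = [1, 3, 8] / [2, 4] / [5, 6] / [7];  common shape = (3, 2, 2, 1)

Row-insert the values π_1, π_2, … into P one at a time, bumping the leftmost entry strictly greater than the inserted value down to the next row. The recording tableau Q records, in position (i, j), the step at which that cell was added to P.
  Insert 7 (step 1): P = [7];  Q = [1]
  Insert 5 (step 2): P = [5] / [7];  Q = [1] / [2]
  Insert 8 (step 3): P = [5, 8] / [7];  Q = [1, 3] / [2]
  Insert 6 (step 4): P = [5, 6] / [7, 8];  Q = [1, 3] / [2, 4]
  Insert 2 (step 5): P = [2, 6] / [5, 8] / [7];  Q = [1, 3] / [2, 4] / [5]
  Insert 3 (step 6): P = [2, 3] / [5, 6] / [7, 8];  Q = [1, 3] / [2, 4] / [5, 6]
  Insert 1 (step 7): P = [1, 3] / [2, 6] / [5, 8] / [7];  Q = [1, 3] / [2, 4] / [5, 6] / [7]
  Insert 4 (step 8): P = [1, 3, 4] / [2, 6] / [5, 8] / [7];  Q = [1, 3, 8] / [2, 4] / [5, 6] / [7]
Final shape: (3, 2, 2, 1).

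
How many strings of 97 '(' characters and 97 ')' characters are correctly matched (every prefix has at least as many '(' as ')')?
C_97 = 14657929356129575437016877846657032761712954950899755100

These balanced parentheses are counted by the Catalan number C_n = (1/(n + 1)) · C(2n, n). For n = 97: C_97 = (1/98) · C(194, 97) = 1436477076900698392827654028972389210647869585188175999800/98 = 14657929356129575437016877846657032761712954950899755100.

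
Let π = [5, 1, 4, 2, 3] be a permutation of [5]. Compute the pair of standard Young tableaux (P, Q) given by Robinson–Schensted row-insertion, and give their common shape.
P = [1, 2, 3] / [4] / [5];  Q = [1, 3, 5] / [2] / [4];  common shape = (3, 1, 1)

Row-insert the values π_1, π_2, … into P one at a time, bumping the leftmost entry strictly greater than the inserted value down to the next row. The recording tableau Q records, in position (i, j), the step at which that cell was added to P.
  Insert 5 (step 1): P = [5];  Q = [1]
  Insert 1 (step 2): P = [1] / [5];  Q = [1] / [2]
  Insert 4 (step 3): P = [1, 4] / [5];  Q = [1, 3] / [2]
  Insert 2 (step 4): P = [1, 2] / [4] / [5];  Q = [1, 3] / [2] / [4]
  Insert 3 (step 5): P = [1, 2, 3] / [4] / [5];  Q = [1, 3, 5] / [2] / [4]
Final shape: (3, 1, 1).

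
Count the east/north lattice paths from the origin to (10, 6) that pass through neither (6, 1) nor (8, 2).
Number of paths = 6766

Inclusion–exclusion. Total paths: C(16, 10) = 8008. Through P₁: C(7, 6)·C(9, 4) = 882. Through P₂: C(10, 8)·C(6, 2) = 675. Since P₁ is strictly southwest of P₂, a monotone path through both must visit P₁ then P₂; paths through both = C(7, 6)·C(3, 2)·C(6, 2) = 315. Avoid both = 8008 − 882 − 675 + 315 = 6766.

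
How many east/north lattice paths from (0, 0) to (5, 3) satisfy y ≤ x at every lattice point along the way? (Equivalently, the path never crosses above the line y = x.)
Number of paths = 28

By the reflection principle (André's argument), the number of monotone paths to (5, 3) with n ≤ m that never go above y = x is C(8, 5) − C(8, 6) = 56 − 28 = 28.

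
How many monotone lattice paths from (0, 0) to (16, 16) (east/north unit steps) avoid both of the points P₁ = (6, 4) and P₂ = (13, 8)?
Number of paths = 443143380

Inclusion–exclusion. Total paths: C(32, 16) = 601080390. Through P₁: C(10, 6)·C(22, 10) = 135795660. Through P₂: C(21, 13)·C(11, 3) = 33575850. Since P₁ is strictly southwest of P₂, a monotone path through both must visit P₁ then P₂; paths through both = C(10, 6)·C(11, 7)·C(11, 3) = 11434500. Avoid both = 601080390 − 135795660 − 33575850 + 11434500 = 443143380.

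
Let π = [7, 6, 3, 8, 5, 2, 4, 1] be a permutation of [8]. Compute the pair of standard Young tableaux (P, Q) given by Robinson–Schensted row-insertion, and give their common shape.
P = [1, 4] / [2, 5] / [3, 8] / [6] / [7];  Q = [1, 4] / [2, 5] / [3, 7] / [6] / [8];  common shape = (2, 2, 2, 1, 1)

Row-insert the values π_1, π_2, … into P one at a time, bumping the leftmost entry strictly greater than the inserted value down to the next row. The recording tableau Q records, in position (i, j), the step at which that cell was added to P.
  Insert 7 (step 1): P = [7];  Q = [1]
  Insert 6 (step 2): P = [6] / [7];  Q = [1] / [2]
  Insert 3 (step 3): P = [3] / [6] / [7];  Q = [1] / [2] / [3]
  Insert 8 (step 4): P = [3, 8] / [6] / [7];  Q = [1, 4] / [2] / [3]
  Insert 5 (step 5): P = [3, 5] / [6, 8] / [7];  Q = [1, 4] / [2, 5] / [3]
  Insert 2 (step 6): P = [2, 5] / [3, 8] / [6] / [7];  Q = [1, 4] / [2, 5] / [3] / [6]
  Insert 4 (step 7): P = [2, 4] / [3, 5] / [6, 8] / [7];  Q = [1, 4] / [2, 5] / [3, 7] / [6]
  Insert 1 (step 8): P = [1, 4] / [2, 5] / [3, 8] / [6] / [7];  Q = [1, 4] / [2, 5] / [3, 7] / [6] / [8]
Final shape: (2, 2, 2, 1, 1).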